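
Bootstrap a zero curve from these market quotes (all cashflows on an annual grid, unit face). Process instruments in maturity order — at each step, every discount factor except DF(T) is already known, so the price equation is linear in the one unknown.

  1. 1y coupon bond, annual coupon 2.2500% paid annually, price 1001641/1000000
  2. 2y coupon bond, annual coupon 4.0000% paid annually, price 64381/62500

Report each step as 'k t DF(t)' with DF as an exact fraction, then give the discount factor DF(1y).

1 1 2449/2500
2 2 1191/1250
DF(1y) = 2449/2500 ≈ 0.979600

step 1 [1y] bond c/1=9/400: DF=(1001641/1000000 − 9/400·(0))/(1+9/400) = 2449/2500 ≈ 0.979600
step 2 [2y] bond c/1=1/25: DF=(64381/62500 − 1/25·(0.979600))/(1+1/25) = 1191/1250 ≈ 0.952800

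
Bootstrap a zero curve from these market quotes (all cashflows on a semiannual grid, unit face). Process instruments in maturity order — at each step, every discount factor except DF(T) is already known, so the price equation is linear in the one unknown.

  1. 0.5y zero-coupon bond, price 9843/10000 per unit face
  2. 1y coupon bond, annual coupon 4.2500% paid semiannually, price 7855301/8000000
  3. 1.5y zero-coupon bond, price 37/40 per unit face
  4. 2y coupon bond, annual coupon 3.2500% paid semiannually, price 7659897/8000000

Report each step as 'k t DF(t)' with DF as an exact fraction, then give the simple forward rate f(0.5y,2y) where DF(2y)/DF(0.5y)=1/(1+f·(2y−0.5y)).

step 1 [0.5y] zero: DF = P = 9843/10000 ≈ 0.984300
step 2 [1y] bond c/2=17/800: DF=(7855301/8000000 − 17/800·(0.984300))/(1+17/800) = 941/1000 ≈ 0.941000
step 3 [1.5y] zero: DF = P = 37/40 ≈ 0.925000
step 4 [2y] bond c/2=13/800: DF=(7659897/8000000 − 13/800·(0.984300+0.941000+0.925000))/(1+13/800) = 4483/5000 ≈ 0.896600

1 1/2 9843/10000
2 1 941/1000
3 3/2 37/40
4 2 4483/5000
f(0.5y,2y) = ((9843/10000)/(4483/5000) − 1)/(3/2) = 877/13449 ≈ 6.5209%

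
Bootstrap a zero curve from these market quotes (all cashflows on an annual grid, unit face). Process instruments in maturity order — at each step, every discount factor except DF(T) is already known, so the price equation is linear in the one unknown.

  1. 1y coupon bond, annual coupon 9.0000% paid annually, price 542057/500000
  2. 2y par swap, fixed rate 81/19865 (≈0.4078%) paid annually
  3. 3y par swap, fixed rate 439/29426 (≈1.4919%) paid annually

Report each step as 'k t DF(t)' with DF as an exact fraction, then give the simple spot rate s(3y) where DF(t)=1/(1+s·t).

step 1 [1y] bond c/1=9/100: DF=(542057/500000 − 9/100·(0))/(1+9/100) = 4973/5000 ≈ 0.994600
step 2 [2y] swap r/1=81/19865: DF=(1 − 81/19865·(0.994600))/(1+81/19865) = 9919/10000 ≈ 0.991900
step 3 [3y] swap r/1=439/29426: DF=(1 − 439/29426·(0.994600+0.991900))/(1+439/29426) = 9561/10000 ≈ 0.956100

1 1 4973/5000
2 2 9919/10000
3 3 9561/10000
s(3y) = (1/(9561/10000) − 1)/(3) = 439/28683 ≈ 1.5305%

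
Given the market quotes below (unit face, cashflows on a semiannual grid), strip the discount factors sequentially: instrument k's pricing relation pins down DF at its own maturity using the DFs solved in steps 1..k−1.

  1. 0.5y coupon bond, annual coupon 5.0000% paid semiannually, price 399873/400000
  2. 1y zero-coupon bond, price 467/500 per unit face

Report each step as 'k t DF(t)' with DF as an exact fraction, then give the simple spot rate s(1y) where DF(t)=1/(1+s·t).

1 1/2 9753/10000
2 1 467/500
s(1y) = (1/(467/500) − 1)/(1) = 33/467 ≈ 7.0664%

step 1 [0.5y] bond c/2=1/40: DF=(399873/400000 − 1/40·(0))/(1+1/40) = 9753/10000 ≈ 0.975300
step 2 [1y] zero: DF = P = 467/500 ≈ 0.934000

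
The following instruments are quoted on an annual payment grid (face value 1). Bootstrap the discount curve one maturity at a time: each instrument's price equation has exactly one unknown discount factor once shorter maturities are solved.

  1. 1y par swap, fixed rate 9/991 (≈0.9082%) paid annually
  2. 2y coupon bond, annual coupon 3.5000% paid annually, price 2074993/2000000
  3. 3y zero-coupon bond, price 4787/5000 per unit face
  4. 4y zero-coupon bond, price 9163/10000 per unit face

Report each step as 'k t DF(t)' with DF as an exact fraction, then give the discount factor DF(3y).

1 1 991/1000
2 2 9689/10000
3 3 4787/5000
4 4 9163/10000
DF(3y) = 4787/5000 ≈ 0.957400

step 1 [1y] swap r/1=9/991: DF=(1 − 9/991·(0))/(1+9/991) = 991/1000 ≈ 0.991000
step 2 [2y] bond c/1=7/200: DF=(2074993/2000000 − 7/200·(0.991000))/(1+7/200) = 9689/10000 ≈ 0.968900
step 3 [3y] zero: DF = P = 4787/5000 ≈ 0.957400
step 4 [4y] zero: DF = P = 9163/10000 ≈ 0.916300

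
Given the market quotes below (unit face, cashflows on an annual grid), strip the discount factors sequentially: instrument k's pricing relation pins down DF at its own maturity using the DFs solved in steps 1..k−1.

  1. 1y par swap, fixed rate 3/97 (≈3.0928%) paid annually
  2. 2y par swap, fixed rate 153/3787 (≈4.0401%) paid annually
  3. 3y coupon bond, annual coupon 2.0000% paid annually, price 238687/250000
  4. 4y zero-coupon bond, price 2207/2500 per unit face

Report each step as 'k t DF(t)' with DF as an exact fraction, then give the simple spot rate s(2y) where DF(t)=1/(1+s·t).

1 1 97/100
2 2 1847/2000
3 3 8989/10000
4 4 2207/2500
s(2y) = (1/(1847/2000) − 1)/(2) = 153/3694 ≈ 4.1419%

step 1 [1y] swap r/1=3/97: DF=(1 − 3/97·(0))/(1+3/97) = 97/100 ≈ 0.970000
step 2 [2y] swap r/1=153/3787: DF=(1 − 153/3787·(0.970000))/(1+153/3787) = 1847/2000 ≈ 0.923500
step 3 [3y] bond c/1=1/50: DF=(238687/250000 − 1/50·(0.970000+0.923500))/(1+1/50) = 8989/10000 ≈ 0.898900
step 4 [4y] zero: DF = P = 2207/2500 ≈ 0.882800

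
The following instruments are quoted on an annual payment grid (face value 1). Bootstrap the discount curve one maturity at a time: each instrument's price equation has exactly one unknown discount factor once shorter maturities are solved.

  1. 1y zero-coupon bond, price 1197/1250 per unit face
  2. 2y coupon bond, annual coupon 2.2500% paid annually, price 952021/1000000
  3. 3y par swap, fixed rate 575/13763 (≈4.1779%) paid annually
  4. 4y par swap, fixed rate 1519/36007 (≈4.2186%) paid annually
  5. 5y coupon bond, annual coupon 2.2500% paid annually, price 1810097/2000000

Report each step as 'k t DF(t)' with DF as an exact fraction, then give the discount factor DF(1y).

step 1 [1y] zero: DF = P = 1197/1250 ≈ 0.957600
step 2 [2y] bond c/1=9/400: DF=(952021/1000000 − 9/400·(0.957600))/(1+9/400) = 91/100 ≈ 0.910000
step 3 [3y] swap r/1=575/13763: DF=(1 − 575/13763·(0.957600+0.910000))/(1+575/13763) = 177/200 ≈ 0.885000
step 4 [4y] swap r/1=1519/36007: DF=(1 − 1519/36007·(0.957600+0.910000+0.885000))/(1+1519/36007) = 8481/10000 ≈ 0.848100
step 5 [5y] bond c/1=9/400: DF=(1810097/2000000 − 9/400·(0.957600+0.910000+0.885000+0.848100))/(1+9/400) = 8059/10000 ≈ 0.805900

1 1 1197/1250
2 2 91/100
3 3 177/200
4 4 8481/10000
5 5 8059/10000
DF(1y) = 1197/1250 ≈ 0.957600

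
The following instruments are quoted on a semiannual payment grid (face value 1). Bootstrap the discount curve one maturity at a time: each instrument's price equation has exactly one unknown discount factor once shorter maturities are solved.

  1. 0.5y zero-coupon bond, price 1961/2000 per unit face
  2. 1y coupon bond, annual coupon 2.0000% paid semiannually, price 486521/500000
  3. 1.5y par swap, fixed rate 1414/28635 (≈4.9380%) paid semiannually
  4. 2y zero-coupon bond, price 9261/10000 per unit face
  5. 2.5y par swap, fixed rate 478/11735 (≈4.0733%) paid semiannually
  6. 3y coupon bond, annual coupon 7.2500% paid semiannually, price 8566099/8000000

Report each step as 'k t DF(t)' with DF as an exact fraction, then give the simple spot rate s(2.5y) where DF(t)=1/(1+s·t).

step 1 [0.5y] zero: DF = P = 1961/2000 ≈ 0.980500
step 2 [1y] bond c/2=1/100: DF=(486521/500000 − 1/100·(0.980500))/(1+1/100) = 9537/10000 ≈ 0.953700
step 3 [1.5y] swap r/2=707/28635: DF=(1 − 707/28635·(0.980500+0.953700))/(1+707/28635) = 9293/10000 ≈ 0.929300
step 4 [2y] zero: DF = P = 9261/10000 ≈ 0.926100
step 5 [2.5y] swap r/2=239/11735: DF=(1 − 239/11735·(0.980500+0.953700+0.929300+0.926100))/(1+239/11735) = 2261/2500 ≈ 0.904400
step 6 [3y] bond c/2=29/800: DF=(8566099/8000000 − 29/800·(0.980500+0.953700+0.929300+0.926100+0.904400))/(1+29/800) = 8691/10000 ≈ 0.869100

1 1/2 1961/2000
2 1 9537/10000
3 3/2 9293/10000
4 2 9261/10000
5 5/2 2261/2500
6 3 8691/10000
s(2.5y) = (1/(2261/2500) − 1)/(5/2) = 478/11305 ≈ 4.2282%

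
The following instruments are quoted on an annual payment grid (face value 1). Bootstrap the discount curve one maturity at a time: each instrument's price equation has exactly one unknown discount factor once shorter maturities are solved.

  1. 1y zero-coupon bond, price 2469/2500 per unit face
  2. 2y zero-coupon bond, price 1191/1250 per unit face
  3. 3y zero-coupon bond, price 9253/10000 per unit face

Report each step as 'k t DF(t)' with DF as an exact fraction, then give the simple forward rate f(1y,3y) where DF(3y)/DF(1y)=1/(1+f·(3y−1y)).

step 1 [1y] zero: DF = P = 2469/2500 ≈ 0.987600
step 2 [2y] zero: DF = P = 1191/1250 ≈ 0.952800
step 3 [3y] zero: DF = P = 9253/10000 ≈ 0.925300

1 1 2469/2500
2 2 1191/1250
3 3 9253/10000
f(1y,3y) = ((2469/2500)/(9253/10000) − 1)/(2) = 623/18506 ≈ 3.3665%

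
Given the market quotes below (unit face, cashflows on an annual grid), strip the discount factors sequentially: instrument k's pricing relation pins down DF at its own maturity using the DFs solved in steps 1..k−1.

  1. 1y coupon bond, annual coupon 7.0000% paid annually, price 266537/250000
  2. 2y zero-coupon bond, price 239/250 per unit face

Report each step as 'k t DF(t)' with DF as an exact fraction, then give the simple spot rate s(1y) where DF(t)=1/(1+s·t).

1 1 2491/2500
2 2 239/250
s(1y) = (1/(2491/2500) − 1)/(1) = 9/2491 ≈ 0.3613%

step 1 [1y] bond c/1=7/100: DF=(266537/250000 − 7/100·(0))/(1+7/100) = 2491/2500 ≈ 0.996400
step 2 [2y] zero: DF = P = 239/250 ≈ 0.956000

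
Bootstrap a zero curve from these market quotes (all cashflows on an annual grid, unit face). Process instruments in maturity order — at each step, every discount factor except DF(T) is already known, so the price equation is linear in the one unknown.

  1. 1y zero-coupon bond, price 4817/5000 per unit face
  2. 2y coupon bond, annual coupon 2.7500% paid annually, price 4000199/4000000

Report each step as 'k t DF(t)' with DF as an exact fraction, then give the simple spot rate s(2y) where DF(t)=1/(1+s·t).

step 1 [1y] zero: DF = P = 4817/5000 ≈ 0.963400
step 2 [2y] bond c/1=11/400: DF=(4000199/4000000 − 11/400·(0.963400))/(1+11/400) = 379/400 ≈ 0.947500

1 1 4817/5000
2 2 379/400
s(2y) = (1/(379/400) − 1)/(2) = 21/758 ≈ 2.7704%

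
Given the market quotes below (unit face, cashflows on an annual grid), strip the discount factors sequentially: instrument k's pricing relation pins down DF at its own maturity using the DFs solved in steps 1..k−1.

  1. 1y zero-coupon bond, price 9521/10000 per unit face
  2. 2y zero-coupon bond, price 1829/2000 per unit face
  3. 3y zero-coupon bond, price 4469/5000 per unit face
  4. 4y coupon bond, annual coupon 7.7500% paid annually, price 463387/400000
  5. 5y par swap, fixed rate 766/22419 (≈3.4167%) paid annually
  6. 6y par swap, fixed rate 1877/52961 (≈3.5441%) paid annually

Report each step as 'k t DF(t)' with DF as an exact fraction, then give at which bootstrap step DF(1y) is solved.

step 1 [1y] zero: DF = P = 9521/10000 ≈ 0.952100
step 2 [2y] zero: DF = P = 1829/2000 ≈ 0.914500
step 3 [3y] zero: DF = P = 4469/5000 ≈ 0.893800
step 4 [4y] bond c/1=31/400: DF=(463387/400000 − 31/400·(0.952100+0.914500+0.893800))/(1+31/400) = 4383/5000 ≈ 0.876600
step 5 [5y] swap r/1=766/22419: DF=(1 − 766/22419·(0.952100+0.914500+0.893800+0.876600))/(1+766/22419) = 2117/2500 ≈ 0.846800
step 6 [6y] swap r/1=1877/52961: DF=(1 − 1877/52961·(0.952100+0.914500+0.893800+0.876600+0.846800))/(1+1877/52961) = 8123/10000 ≈ 0.812300

1 1 9521/10000
2 2 1829/2000
3 3 4469/5000
4 4 4383/5000
5 5 2117/2500
6 6 8123/10000
DF(1y) is solved at step 1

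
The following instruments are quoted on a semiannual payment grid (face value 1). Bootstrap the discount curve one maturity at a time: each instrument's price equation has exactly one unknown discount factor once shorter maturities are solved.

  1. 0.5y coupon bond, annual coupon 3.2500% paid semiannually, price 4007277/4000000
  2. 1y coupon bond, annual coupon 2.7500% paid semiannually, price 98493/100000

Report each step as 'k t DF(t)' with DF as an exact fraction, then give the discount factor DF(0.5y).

1 1/2 4929/5000
2 1 4791/5000
DF(0.5y) = 4929/5000 ≈ 0.985800

step 1 [0.5y] bond c/2=13/800: DF=(4007277/4000000 − 13/800·(0))/(1+13/800) = 4929/5000 ≈ 0.985800
step 2 [1y] bond c/2=11/800: DF=(98493/100000 − 11/800·(0.985800))/(1+11/800) = 4791/5000 ≈ 0.958200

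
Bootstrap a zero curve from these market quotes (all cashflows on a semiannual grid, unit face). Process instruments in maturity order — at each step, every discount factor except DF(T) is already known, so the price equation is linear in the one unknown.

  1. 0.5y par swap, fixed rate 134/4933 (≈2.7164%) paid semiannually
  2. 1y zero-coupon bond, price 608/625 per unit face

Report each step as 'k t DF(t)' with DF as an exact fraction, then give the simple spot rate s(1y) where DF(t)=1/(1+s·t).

1 1/2 4933/5000
2 1 608/625
s(1y) = (1/(608/625) − 1)/(1) = 17/608 ≈ 2.7961%

step 1 [0.5y] swap r/2=67/4933: DF=(1 − 67/4933·(0))/(1+67/4933) = 4933/5000 ≈ 0.986600
step 2 [1y] zero: DF = P = 608/625 ≈ 0.972800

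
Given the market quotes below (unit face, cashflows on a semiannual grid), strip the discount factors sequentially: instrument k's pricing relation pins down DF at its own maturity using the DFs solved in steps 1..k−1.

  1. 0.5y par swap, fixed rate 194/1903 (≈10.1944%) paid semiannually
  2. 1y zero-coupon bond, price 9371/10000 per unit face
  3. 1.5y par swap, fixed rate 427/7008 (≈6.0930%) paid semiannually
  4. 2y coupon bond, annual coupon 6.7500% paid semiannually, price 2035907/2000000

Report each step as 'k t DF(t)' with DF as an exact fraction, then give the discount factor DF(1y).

step 1 [0.5y] swap r/2=97/1903: DF=(1 − 97/1903·(0))/(1+97/1903) = 1903/2000 ≈ 0.951500
step 2 [1y] zero: DF = P = 9371/10000 ≈ 0.937100
step 3 [1.5y] swap r/2=427/14016: DF=(1 − 427/14016·(0.951500+0.937100))/(1+427/14016) = 4573/5000 ≈ 0.914600
step 4 [2y] bond c/2=27/800: DF=(2035907/2000000 − 27/800·(0.951500+0.937100+0.914600))/(1+27/800) = 2233/2500 ≈ 0.893200

1 1/2 1903/2000
2 1 9371/10000
3 3/2 4573/5000
4 2 2233/2500
DF(1y) = 9371/10000 ≈ 0.937100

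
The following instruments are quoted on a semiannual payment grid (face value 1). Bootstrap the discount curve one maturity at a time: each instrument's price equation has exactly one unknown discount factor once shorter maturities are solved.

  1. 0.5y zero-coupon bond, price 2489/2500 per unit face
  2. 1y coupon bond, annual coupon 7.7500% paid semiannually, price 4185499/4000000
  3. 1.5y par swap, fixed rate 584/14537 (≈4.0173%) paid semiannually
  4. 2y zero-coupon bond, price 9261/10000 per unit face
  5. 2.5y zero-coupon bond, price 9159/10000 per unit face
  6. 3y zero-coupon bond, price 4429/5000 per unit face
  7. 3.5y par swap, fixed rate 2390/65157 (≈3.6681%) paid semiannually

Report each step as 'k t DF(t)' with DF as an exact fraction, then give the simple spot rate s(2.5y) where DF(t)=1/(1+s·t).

step 1 [0.5y] zero: DF = P = 2489/2500 ≈ 0.995600
step 2 [1y] bond c/2=31/800: DF=(4185499/4000000 − 31/800·(0.995600))/(1+31/800) = 4851/5000 ≈ 0.970200
step 3 [1.5y] swap r/2=292/14537: DF=(1 − 292/14537·(0.995600+0.970200))/(1+292/14537) = 1177/1250 ≈ 0.941600
step 4 [2y] zero: DF = P = 9261/10000 ≈ 0.926100
step 5 [2.5y] zero: DF = P = 9159/10000 ≈ 0.915900
step 6 [3y] zero: DF = P = 4429/5000 ≈ 0.885800
step 7 [3.5y] swap r/2=1195/65157: DF=(1 − 1195/65157·(0.995600+0.970200+0.941600+0.926100+0.915900+0.885800))/(1+1195/65157) = 1761/2000 ≈ 0.880500

1 1/2 2489/2500
2 1 4851/5000
3 3/2 1177/1250
4 2 9261/10000
5 5/2 9159/10000
6 3 4429/5000
7 7/2 1761/2000
s(2.5y) = (1/(9159/10000) − 1)/(5/2) = 1682/45795 ≈ 3.6729%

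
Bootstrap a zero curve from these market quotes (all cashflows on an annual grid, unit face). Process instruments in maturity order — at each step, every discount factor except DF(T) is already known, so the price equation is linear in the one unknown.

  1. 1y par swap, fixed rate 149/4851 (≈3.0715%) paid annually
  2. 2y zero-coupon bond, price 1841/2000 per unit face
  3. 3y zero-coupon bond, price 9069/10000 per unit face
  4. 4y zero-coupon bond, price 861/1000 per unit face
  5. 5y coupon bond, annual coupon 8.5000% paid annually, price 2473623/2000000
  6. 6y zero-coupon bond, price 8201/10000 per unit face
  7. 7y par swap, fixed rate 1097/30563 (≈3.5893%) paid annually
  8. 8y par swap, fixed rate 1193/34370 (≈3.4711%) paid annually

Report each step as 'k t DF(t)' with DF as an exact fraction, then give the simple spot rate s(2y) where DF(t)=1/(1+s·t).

1 1 4851/5000
2 2 1841/2000
3 3 9069/10000
4 4 861/1000
5 5 8533/10000
6 6 8201/10000
7 7 3903/5000
8 8 3807/5000
s(2y) = (1/(1841/2000) − 1)/(2) = 159/3682 ≈ 4.3183%

step 1 [1y] swap r/1=149/4851: DF=(1 − 149/4851·(0))/(1+149/4851) = 4851/5000 ≈ 0.970200
step 2 [2y] zero: DF = P = 1841/2000 ≈ 0.920500
step 3 [3y] zero: DF = P = 9069/10000 ≈ 0.906900
step 4 [4y] zero: DF = P = 861/1000 ≈ 0.861000
step 5 [5y] bond c/1=17/200: DF=(2473623/2000000 − 17/200·(0.970200+0.920500+0.906900+0.861000))/(1+17/200) = 8533/10000 ≈ 0.853300
step 6 [6y] zero: DF = P = 8201/10000 ≈ 0.820100
step 7 [7y] swap r/1=1097/30563: DF=(1 − 1097/30563·(0.970200+0.920500+0.906900+0.861000+0.853300+0.820100))/(1+1097/30563) = 3903/5000 ≈ 0.780600
step 8 [8y] swap r/1=1193/34370: DF=(1 − 1193/34370·(0.970200+0.920500+0.906900+0.861000+0.853300+0.820100+0.780600))/(1+1193/34370) = 3807/5000 ≈ 0.761400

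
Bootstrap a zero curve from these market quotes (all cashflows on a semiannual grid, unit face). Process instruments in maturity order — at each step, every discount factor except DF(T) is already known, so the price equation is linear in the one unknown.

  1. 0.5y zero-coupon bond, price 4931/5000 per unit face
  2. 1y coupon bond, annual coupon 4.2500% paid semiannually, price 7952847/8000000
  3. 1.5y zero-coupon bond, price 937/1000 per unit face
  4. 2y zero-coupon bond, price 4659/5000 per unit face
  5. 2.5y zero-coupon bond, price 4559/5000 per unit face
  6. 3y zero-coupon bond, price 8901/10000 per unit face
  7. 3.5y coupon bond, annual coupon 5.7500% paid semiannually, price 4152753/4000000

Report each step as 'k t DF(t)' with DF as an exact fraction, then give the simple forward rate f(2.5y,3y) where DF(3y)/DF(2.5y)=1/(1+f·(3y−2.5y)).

step 1 [0.5y] zero: DF = P = 4931/5000 ≈ 0.986200
step 2 [1y] bond c/2=17/800: DF=(7952847/8000000 − 17/800·(0.986200))/(1+17/800) = 9529/10000 ≈ 0.952900
step 3 [1.5y] zero: DF = P = 937/1000 ≈ 0.937000
step 4 [2y] zero: DF = P = 4659/5000 ≈ 0.931800
step 5 [2.5y] zero: DF = P = 4559/5000 ≈ 0.911800
step 6 [3y] zero: DF = P = 8901/10000 ≈ 0.890100
step 7 [3.5y] bond c/2=23/800: DF=(4152753/4000000 − 23/800·(0.986200+0.952900+0.937000+0.931800+0.911800+0.890100))/(1+23/800) = 2131/2500 ≈ 0.852400

1 1/2 4931/5000
2 1 9529/10000
3 3/2 937/1000
4 2 4659/5000
5 5/2 4559/5000
6 3 8901/10000
7 7/2 2131/2500
f(2.5y,3y) = ((4559/5000)/(8901/10000) − 1)/(1/2) = 434/8901 ≈ 4.8759%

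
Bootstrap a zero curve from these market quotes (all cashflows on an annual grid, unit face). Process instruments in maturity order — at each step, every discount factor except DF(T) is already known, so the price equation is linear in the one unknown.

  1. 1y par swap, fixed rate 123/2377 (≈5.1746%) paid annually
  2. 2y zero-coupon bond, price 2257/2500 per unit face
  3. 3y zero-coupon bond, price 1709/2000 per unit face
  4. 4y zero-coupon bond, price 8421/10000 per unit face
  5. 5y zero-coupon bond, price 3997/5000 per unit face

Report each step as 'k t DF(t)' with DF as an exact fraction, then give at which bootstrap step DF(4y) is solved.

1 1 2377/2500
2 2 2257/2500
3 3 1709/2000
4 4 8421/10000
5 5 3997/5000
DF(4y) is solved at step 4

step 1 [1y] swap r/1=123/2377: DF=(1 − 123/2377·(0))/(1+123/2377) = 2377/2500 ≈ 0.950800
step 2 [2y] zero: DF = P = 2257/2500 ≈ 0.902800
step 3 [3y] zero: DF = P = 1709/2000 ≈ 0.854500
step 4 [4y] zero: DF = P = 8421/10000 ≈ 0.842100
step 5 [5y] zero: DF = P = 3997/5000 ≈ 0.799400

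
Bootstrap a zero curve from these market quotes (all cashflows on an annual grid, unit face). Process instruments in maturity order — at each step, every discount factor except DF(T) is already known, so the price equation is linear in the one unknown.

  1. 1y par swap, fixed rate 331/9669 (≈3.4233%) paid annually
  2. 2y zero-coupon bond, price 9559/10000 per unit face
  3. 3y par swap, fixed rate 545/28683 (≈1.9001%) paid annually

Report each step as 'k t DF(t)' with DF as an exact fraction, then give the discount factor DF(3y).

1 1 9669/10000
2 2 9559/10000
3 3 1891/2000
DF(3y) = 1891/2000 ≈ 0.945500

step 1 [1y] swap r/1=331/9669: DF=(1 − 331/9669·(0))/(1+331/9669) = 9669/10000 ≈ 0.966900
step 2 [2y] zero: DF = P = 9559/10000 ≈ 0.955900
step 3 [3y] swap r/1=545/28683: DF=(1 − 545/28683·(0.966900+0.955900))/(1+545/28683) = 1891/2000 ≈ 0.945500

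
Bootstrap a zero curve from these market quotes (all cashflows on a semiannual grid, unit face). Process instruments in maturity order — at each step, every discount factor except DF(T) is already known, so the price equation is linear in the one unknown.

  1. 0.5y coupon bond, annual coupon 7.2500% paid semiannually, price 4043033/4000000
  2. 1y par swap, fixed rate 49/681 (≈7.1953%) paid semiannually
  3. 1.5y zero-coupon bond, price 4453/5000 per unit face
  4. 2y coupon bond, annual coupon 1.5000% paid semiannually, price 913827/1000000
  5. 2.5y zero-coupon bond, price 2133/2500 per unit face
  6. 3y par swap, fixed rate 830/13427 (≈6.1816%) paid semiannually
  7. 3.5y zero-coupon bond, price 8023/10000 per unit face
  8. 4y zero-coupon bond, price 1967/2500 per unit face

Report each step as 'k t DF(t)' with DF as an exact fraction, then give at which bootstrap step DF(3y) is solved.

step 1 [0.5y] bond c/2=29/800: DF=(4043033/4000000 − 29/800·(0))/(1+29/800) = 4877/5000 ≈ 0.975400
step 2 [1y] swap r/2=49/1362: DF=(1 − 49/1362·(0.975400))/(1+49/1362) = 4657/5000 ≈ 0.931400
step 3 [1.5y] zero: DF = P = 4453/5000 ≈ 0.890600
step 4 [2y] bond c/2=3/400: DF=(913827/1000000 − 3/400·(0.975400+0.931400+0.890600))/(1+3/400) = 4431/5000 ≈ 0.886200
step 5 [2.5y] zero: DF = P = 2133/2500 ≈ 0.853200
step 6 [3y] swap r/2=415/13427: DF=(1 − 415/13427·(0.975400+0.931400+0.890600+0.886200+0.853200))/(1+415/13427) = 417/500 ≈ 0.834000
step 7 [3.5y] zero: DF = P = 8023/10000 ≈ 0.802300
step 8 [4y] zero: DF = P = 1967/2500 ≈ 0.786800

1 1/2 4877/5000
2 1 4657/5000
3 3/2 4453/5000
4 2 4431/5000
5 5/2 2133/2500
6 3 417/500
7 7/2 8023/10000
8 4 1967/2500
DF(3y) is solved at step 6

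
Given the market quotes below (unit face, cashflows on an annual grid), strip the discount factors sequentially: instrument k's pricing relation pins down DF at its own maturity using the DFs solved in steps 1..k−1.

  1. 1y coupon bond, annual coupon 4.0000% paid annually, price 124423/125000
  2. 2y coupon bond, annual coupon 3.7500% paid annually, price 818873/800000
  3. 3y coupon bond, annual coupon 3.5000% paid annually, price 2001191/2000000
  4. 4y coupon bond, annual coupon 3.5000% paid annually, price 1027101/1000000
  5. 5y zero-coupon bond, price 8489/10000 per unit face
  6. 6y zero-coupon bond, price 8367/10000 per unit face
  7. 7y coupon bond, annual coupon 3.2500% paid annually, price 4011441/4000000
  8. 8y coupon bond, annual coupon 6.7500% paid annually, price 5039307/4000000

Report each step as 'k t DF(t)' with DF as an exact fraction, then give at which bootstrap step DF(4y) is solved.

1 1 9571/10000
2 2 119/125
3 3 4511/5000
4 4 8973/10000
5 5 8489/10000
6 6 8367/10000
7 7 1603/2000
8 8 1971/2500
DF(4y) is solved at step 4

step 1 [1y] bond c/1=1/25: DF=(124423/125000 − 1/25·(0))/(1+1/25) = 9571/10000 ≈ 0.957100
step 2 [2y] bond c/1=3/80: DF=(818873/800000 − 3/80·(0.957100))/(1+3/80) = 119/125 ≈ 0.952000
step 3 [3y] bond c/1=7/200: DF=(2001191/2000000 − 7/200·(0.957100+0.952000))/(1+7/200) = 4511/5000 ≈ 0.902200
step 4 [4y] bond c/1=7/200: DF=(1027101/1000000 − 7/200·(0.957100+0.952000+0.902200))/(1+7/200) = 8973/10000 ≈ 0.897300
step 5 [5y] zero: DF = P = 8489/10000 ≈ 0.848900
step 6 [6y] zero: DF = P = 8367/10000 ≈ 0.836700
step 7 [7y] bond c/1=13/400: DF=(4011441/4000000 − 13/400·(0.957100+0.952000+0.902200+0.897300+0.848900+0.836700))/(1+13/400) = 1603/2000 ≈ 0.801500
step 8 [8y] bond c/1=27/400: DF=(5039307/4000000 − 27/400·(0.957100+0.952000+0.902200+0.897300+0.848900+0.836700+0.801500))/(1+27/400) = 1971/2500 ≈ 0.788400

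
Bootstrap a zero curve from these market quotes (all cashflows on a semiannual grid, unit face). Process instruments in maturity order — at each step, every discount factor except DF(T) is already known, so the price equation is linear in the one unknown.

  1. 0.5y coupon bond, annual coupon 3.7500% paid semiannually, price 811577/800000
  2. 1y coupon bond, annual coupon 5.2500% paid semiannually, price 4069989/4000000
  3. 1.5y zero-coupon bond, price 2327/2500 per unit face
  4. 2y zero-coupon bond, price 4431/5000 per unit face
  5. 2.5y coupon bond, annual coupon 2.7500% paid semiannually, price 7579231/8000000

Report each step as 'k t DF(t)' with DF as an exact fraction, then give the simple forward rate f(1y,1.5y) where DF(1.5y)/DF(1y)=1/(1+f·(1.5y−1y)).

step 1 [0.5y] bond c/2=3/160: DF=(811577/800000 − 3/160·(0))/(1+3/160) = 4979/5000 ≈ 0.995800
step 2 [1y] bond c/2=21/800: DF=(4069989/4000000 − 21/800·(0.995800))/(1+21/800) = 483/500 ≈ 0.966000
step 3 [1.5y] zero: DF = P = 2327/2500 ≈ 0.930800
step 4 [2y] zero: DF = P = 4431/5000 ≈ 0.886200
step 5 [2.5y] bond c/2=11/800: DF=(7579231/8000000 − 11/800·(0.995800+0.966000+0.930800+0.886200))/(1+11/800) = 8833/10000 ≈ 0.883300

1 1/2 4979/5000
2 1 483/500
3 3/2 2327/2500
4 2 4431/5000
5 5/2 8833/10000
f(1y,1.5y) = ((483/500)/(2327/2500) − 1)/(1/2) = 176/2327 ≈ 7.5634%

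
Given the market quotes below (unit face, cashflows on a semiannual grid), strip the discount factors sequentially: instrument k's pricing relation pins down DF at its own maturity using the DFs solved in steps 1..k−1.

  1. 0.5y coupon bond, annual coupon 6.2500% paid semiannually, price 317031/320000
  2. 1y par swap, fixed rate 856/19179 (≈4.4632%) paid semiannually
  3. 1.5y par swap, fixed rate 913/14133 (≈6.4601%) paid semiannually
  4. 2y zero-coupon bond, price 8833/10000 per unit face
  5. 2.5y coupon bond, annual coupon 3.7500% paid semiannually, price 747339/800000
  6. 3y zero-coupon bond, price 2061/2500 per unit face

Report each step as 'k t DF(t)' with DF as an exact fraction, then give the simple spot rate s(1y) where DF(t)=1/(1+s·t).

1 1/2 9607/10000
2 1 2393/2500
3 3/2 9087/10000
4 2 8833/10000
5 5/2 8487/10000
6 3 2061/2500
s(1y) = (1/(2393/2500) − 1)/(1) = 107/2393 ≈ 4.4714%

step 1 [0.5y] bond c/2=1/32: DF=(317031/320000 − 1/32·(0))/(1+1/32) = 9607/10000 ≈ 0.960700
step 2 [1y] swap r/2=428/19179: DF=(1 − 428/19179·(0.960700))/(1+428/19179) = 2393/2500 ≈ 0.957200
step 3 [1.5y] swap r/2=913/28266: DF=(1 − 913/28266·(0.960700+0.957200))/(1+913/28266) = 9087/10000 ≈ 0.908700
step 4 [2y] zero: DF = P = 8833/10000 ≈ 0.883300
step 5 [2.5y] bond c/2=3/160: DF=(747339/800000 − 3/160·(0.960700+0.957200+0.908700+0.883300))/(1+3/160) = 8487/10000 ≈ 0.848700
step 6 [3y] zero: DF = P = 2061/2500 ≈ 0.824400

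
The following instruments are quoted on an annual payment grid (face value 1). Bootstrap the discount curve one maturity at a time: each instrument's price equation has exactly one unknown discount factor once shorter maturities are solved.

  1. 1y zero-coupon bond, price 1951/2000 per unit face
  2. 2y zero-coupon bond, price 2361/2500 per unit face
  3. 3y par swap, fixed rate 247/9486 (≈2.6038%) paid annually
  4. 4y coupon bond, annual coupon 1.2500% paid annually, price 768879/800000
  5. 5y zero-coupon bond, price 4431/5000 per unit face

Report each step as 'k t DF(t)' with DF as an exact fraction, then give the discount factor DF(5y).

step 1 [1y] zero: DF = P = 1951/2000 ≈ 0.975500
step 2 [2y] zero: DF = P = 2361/2500 ≈ 0.944400
step 3 [3y] swap r/1=247/9486: DF=(1 − 247/9486·(0.975500+0.944400))/(1+247/9486) = 9259/10000 ≈ 0.925900
step 4 [4y] bond c/1=1/80: DF=(768879/800000 − 1/80·(0.975500+0.944400+0.925900))/(1+1/80) = 9141/10000 ≈ 0.914100
step 5 [5y] zero: DF = P = 4431/5000 ≈ 0.886200

1 1 1951/2000
2 2 2361/2500
3 3 9259/10000
4 4 9141/10000
5 5 4431/5000
DF(5y) = 4431/5000 ≈ 0.886200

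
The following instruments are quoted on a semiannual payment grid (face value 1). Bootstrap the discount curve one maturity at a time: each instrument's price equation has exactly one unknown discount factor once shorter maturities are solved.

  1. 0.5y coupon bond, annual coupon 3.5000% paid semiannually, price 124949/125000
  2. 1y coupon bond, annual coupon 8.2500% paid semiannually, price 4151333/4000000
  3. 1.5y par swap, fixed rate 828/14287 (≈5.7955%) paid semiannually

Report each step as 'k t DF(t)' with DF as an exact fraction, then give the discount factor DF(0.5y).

step 1 [0.5y] bond c/2=7/400: DF=(124949/125000 − 7/400·(0))/(1+7/400) = 614/625 ≈ 0.982400
step 2 [1y] bond c/2=33/800: DF=(4151333/4000000 − 33/800·(0.982400))/(1+33/800) = 4789/5000 ≈ 0.957800
step 3 [1.5y] swap r/2=414/14287: DF=(1 − 414/14287·(0.982400+0.957800))/(1+414/14287) = 2293/2500 ≈ 0.917200

1 1/2 614/625
2 1 4789/5000
3 3/2 2293/2500
DF(0.5y) = 614/625 ≈ 0.982400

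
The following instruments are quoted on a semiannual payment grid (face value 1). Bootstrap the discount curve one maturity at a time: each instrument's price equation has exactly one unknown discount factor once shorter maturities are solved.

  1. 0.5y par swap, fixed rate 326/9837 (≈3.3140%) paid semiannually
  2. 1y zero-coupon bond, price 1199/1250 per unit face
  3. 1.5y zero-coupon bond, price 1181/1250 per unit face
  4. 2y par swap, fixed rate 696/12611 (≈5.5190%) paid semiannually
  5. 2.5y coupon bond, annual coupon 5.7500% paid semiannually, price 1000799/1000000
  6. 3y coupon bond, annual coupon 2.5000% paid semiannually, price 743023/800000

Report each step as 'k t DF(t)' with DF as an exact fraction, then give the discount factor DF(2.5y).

1 1/2 9837/10000
2 1 1199/1250
3 3/2 1181/1250
4 2 2239/2500
5 5/2 8671/10000
6 3 8599/10000
DF(2.5y) = 8671/10000 ≈ 0.867100

step 1 [0.5y] swap r/2=163/9837: DF=(1 − 163/9837·(0))/(1+163/9837) = 9837/10000 ≈ 0.983700
step 2 [1y] zero: DF = P = 1199/1250 ≈ 0.959200
step 3 [1.5y] zero: DF = P = 1181/1250 ≈ 0.944800
step 4 [2y] swap r/2=348/12611: DF=(1 − 348/12611·(0.983700+0.959200+0.944800))/(1+348/12611) = 2239/2500 ≈ 0.895600
step 5 [2.5y] bond c/2=23/800: DF=(1000799/1000000 − 23/800·(0.983700+0.959200+0.944800+0.895600))/(1+23/800) = 8671/10000 ≈ 0.867100
step 6 [3y] bond c/2=1/80: DF=(743023/800000 − 1/80·(0.983700+0.959200+0.944800+0.895600+0.867100))/(1+1/80) = 8599/10000 ≈ 0.859900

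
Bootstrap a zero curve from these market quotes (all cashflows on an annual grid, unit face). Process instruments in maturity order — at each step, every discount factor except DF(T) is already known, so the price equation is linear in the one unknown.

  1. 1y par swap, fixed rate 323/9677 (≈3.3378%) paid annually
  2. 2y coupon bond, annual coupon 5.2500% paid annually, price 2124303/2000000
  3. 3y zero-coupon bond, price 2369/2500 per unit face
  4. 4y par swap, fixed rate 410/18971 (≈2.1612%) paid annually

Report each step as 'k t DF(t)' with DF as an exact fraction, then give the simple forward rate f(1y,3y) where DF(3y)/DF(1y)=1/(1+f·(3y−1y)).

step 1 [1y] swap r/1=323/9677: DF=(1 − 323/9677·(0))/(1+323/9677) = 9677/10000 ≈ 0.967700
step 2 [2y] bond c/1=21/400: DF=(2124303/2000000 − 21/400·(0.967700))/(1+21/400) = 9609/10000 ≈ 0.960900
step 3 [3y] zero: DF = P = 2369/2500 ≈ 0.947600
step 4 [4y] swap r/1=410/18971: DF=(1 − 410/18971·(0.967700+0.960900+0.947600))/(1+410/18971) = 459/500 ≈ 0.918000

1 1 9677/10000
2 2 9609/10000
3 3 2369/2500
4 4 459/500
f(1y,3y) = ((9677/10000)/(2369/2500) − 1)/(2) = 201/18952 ≈ 1.0606%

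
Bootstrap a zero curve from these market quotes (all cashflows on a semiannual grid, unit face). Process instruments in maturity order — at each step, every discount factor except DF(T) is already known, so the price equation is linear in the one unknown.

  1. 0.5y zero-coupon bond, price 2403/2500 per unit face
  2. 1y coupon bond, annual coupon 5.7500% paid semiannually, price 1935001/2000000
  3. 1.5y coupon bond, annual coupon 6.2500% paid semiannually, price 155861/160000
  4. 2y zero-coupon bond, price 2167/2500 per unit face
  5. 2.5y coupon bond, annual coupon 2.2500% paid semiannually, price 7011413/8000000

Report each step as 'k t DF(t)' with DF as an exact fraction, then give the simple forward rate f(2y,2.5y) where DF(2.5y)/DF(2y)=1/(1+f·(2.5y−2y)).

step 1 [0.5y] zero: DF = P = 2403/2500 ≈ 0.961200
step 2 [1y] bond c/2=23/800: DF=(1935001/2000000 − 23/800·(0.961200))/(1+23/800) = 571/625 ≈ 0.913600
step 3 [1.5y] bond c/2=1/32: DF=(155861/160000 − 1/32·(0.961200+0.913600))/(1+1/32) = 4439/5000 ≈ 0.887800
step 4 [2y] zero: DF = P = 2167/2500 ≈ 0.866800
step 5 [2.5y] bond c/2=9/800: DF=(7011413/8000000 − 9/800·(0.961200+0.913600+0.887800+0.866800))/(1+9/800) = 8263/10000 ≈ 0.826300

1 1/2 2403/2500
2 1 571/625
3 3/2 4439/5000
4 2 2167/2500
5 5/2 8263/10000
f(2y,2.5y) = ((2167/2500)/(8263/10000) − 1)/(1/2) = 810/8263 ≈ 9.8027%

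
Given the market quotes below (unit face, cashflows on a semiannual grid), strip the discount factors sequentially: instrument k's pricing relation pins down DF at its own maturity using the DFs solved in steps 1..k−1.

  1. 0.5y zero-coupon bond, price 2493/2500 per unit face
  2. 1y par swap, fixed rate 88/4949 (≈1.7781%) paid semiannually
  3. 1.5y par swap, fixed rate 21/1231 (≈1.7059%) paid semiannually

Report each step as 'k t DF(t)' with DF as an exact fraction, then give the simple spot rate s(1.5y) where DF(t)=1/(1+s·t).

1 1/2 2493/2500
2 1 614/625
3 3/2 2437/2500
s(1.5y) = (1/(2437/2500) − 1)/(3/2) = 42/2437 ≈ 1.7234%

step 1 [0.5y] zero: DF = P = 2493/2500 ≈ 0.997200
step 2 [1y] swap r/2=44/4949: DF=(1 − 44/4949·(0.997200))/(1+44/4949) = 614/625 ≈ 0.982400
step 3 [1.5y] swap r/2=21/2462: DF=(1 − 21/2462·(0.997200+0.982400))/(1+21/2462) = 2437/2500 ≈ 0.974800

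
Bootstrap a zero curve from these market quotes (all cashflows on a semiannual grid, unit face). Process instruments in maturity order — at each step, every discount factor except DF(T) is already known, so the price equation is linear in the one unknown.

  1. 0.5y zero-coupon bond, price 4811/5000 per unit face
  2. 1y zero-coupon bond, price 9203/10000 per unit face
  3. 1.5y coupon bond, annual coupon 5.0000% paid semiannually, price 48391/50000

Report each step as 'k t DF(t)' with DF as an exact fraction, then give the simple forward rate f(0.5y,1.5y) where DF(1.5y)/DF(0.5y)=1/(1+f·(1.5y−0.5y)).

step 1 [0.5y] zero: DF = P = 4811/5000 ≈ 0.962200
step 2 [1y] zero: DF = P = 9203/10000 ≈ 0.920300
step 3 [1.5y] bond c/2=1/40: DF=(48391/50000 − 1/40·(0.962200+0.920300))/(1+1/40) = 8983/10000 ≈ 0.898300

1 1/2 4811/5000
2 1 9203/10000
3 3/2 8983/10000
f(0.5y,1.5y) = ((4811/5000)/(8983/10000) − 1)/(1) = 639/8983 ≈ 7.1134%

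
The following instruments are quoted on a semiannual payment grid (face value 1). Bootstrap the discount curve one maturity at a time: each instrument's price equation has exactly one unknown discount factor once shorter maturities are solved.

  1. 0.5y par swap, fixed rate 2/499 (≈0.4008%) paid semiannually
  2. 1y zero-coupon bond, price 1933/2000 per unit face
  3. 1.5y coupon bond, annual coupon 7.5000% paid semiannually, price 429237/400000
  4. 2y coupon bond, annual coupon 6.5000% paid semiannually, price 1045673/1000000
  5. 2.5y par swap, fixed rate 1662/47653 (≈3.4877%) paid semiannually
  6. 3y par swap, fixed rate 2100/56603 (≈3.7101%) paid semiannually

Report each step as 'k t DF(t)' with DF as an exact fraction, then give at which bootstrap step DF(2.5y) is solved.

1 1/2 499/500
2 1 1933/2000
3 3/2 9633/10000
4 2 4603/5000
5 5/2 9169/10000
6 3 179/200
DF(2.5y) is solved at step 5

step 1 [0.5y] swap r/2=1/499: DF=(1 − 1/499·(0))/(1+1/499) = 499/500 ≈ 0.998000
step 2 [1y] zero: DF = P = 1933/2000 ≈ 0.966500
step 3 [1.5y] bond c/2=3/80: DF=(429237/400000 − 3/80·(0.998000+0.966500))/(1+3/80) = 9633/10000 ≈ 0.963300
step 4 [2y] bond c/2=13/400: DF=(1045673/1000000 − 13/400·(0.998000+0.966500+0.963300))/(1+13/400) = 4603/5000 ≈ 0.920600
step 5 [2.5y] swap r/2=831/47653: DF=(1 − 831/47653·(0.998000+0.966500+0.963300+0.920600))/(1+831/47653) = 9169/10000 ≈ 0.916900
step 6 [3y] swap r/2=1050/56603: DF=(1 − 1050/56603·(0.998000+0.966500+0.963300+0.920600+0.916900))/(1+1050/56603) = 179/200 ≈ 0.895000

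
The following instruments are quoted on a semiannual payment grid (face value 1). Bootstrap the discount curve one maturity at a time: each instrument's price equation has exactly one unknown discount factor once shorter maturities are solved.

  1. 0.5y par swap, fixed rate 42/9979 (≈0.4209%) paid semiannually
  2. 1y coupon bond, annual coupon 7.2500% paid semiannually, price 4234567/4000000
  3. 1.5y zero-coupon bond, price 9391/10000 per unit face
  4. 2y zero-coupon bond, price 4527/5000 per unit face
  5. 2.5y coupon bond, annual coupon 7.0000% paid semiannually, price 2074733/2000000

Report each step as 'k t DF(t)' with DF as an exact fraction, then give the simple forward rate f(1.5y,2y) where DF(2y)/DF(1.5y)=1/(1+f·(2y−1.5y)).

1 1/2 9979/10000
2 1 9867/10000
3 3/2 9391/10000
4 2 4527/5000
5 5/2 1091/1250
f(1.5y,2y) = ((9391/10000)/(4527/5000) − 1)/(1/2) = 337/4527 ≈ 7.4442%

step 1 [0.5y] swap r/2=21/9979: DF=(1 − 21/9979·(0))/(1+21/9979) = 9979/10000 ≈ 0.997900
step 2 [1y] bond c/2=29/800: DF=(4234567/4000000 − 29/800·(0.997900))/(1+29/800) = 9867/10000 ≈ 0.986700
step 3 [1.5y] zero: DF = P = 9391/10000 ≈ 0.939100
step 4 [2y] zero: DF = P = 4527/5000 ≈ 0.905400
step 5 [2.5y] bond c/2=7/200: DF=(2074733/2000000 − 7/200·(0.997900+0.986700+0.939100+0.905400))/(1+7/200) = 1091/1250 ≈ 0.872800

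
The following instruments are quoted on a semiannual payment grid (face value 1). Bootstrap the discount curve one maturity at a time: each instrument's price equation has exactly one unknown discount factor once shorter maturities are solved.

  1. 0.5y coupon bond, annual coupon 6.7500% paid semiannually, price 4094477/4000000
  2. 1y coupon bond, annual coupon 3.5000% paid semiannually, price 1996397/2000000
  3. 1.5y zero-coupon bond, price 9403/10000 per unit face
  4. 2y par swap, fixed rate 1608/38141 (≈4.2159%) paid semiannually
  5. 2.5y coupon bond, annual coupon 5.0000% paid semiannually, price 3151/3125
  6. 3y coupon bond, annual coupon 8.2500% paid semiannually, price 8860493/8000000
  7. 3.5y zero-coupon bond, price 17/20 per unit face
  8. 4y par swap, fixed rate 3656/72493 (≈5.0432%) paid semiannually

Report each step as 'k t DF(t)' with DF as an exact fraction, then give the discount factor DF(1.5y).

1 1/2 4951/5000
2 1 241/250
3 3/2 9403/10000
4 2 2299/2500
5 5/2 8907/10000
6 3 8773/10000
7 7/2 17/20
8 4 2043/2500
DF(1.5y) = 9403/10000 ≈ 0.940300

step 1 [0.5y] bond c/2=27/800: DF=(4094477/4000000 − 27/800·(0))/(1+27/800) = 4951/5000 ≈ 0.990200
step 2 [1y] bond c/2=7/400: DF=(1996397/2000000 − 7/400·(0.990200))/(1+7/400) = 241/250 ≈ 0.964000
step 3 [1.5y] zero: DF = P = 9403/10000 ≈ 0.940300
step 4 [2y] swap r/2=804/38141: DF=(1 − 804/38141·(0.990200+0.964000+0.940300))/(1+804/38141) = 2299/2500 ≈ 0.919600
step 5 [2.5y] bond c/2=1/40: DF=(3151/3125 − 1/40·(0.990200+0.964000+0.940300+0.919600))/(1+1/40) = 8907/10000 ≈ 0.890700
step 6 [3y] bond c/2=33/800: DF=(8860493/8000000 − 33/800·(0.990200+0.964000+0.940300+0.919600+0.890700))/(1+33/800) = 8773/10000 ≈ 0.877300
step 7 [3.5y] zero: DF = P = 17/20 ≈ 0.850000
step 8 [4y] swap r/2=1828/72493: DF=(1 − 1828/72493·(0.990200+0.964000+0.940300+0.919600+0.890700+0.877300+0.850000))/(1+1828/72493) = 2043/2500 ≈ 0.817200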